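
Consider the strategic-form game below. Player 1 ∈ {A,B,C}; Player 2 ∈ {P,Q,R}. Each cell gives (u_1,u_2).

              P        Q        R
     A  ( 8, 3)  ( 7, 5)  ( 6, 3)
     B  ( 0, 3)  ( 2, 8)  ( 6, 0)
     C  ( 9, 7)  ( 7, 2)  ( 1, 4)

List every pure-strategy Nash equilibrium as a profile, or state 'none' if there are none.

(A,P): not NE [P1→C gives 9>8; P2→Q gives 5>3]
(A,Q): NE
(A,R): not NE [P2→Q gives 5>3]
(B,P): not NE [P1→C gives 9>0; P2→Q gives 8>3]
(B,Q): not NE [P1→C gives 7>2]
(B,R): not NE [P2→Q gives 8>0]
(C,P): NE
(C,Q): not NE [P2→P gives 7>2]
(C,R): not NE [P1→B gives 6>1; P2→P gives 7>4]

NE set: (A,Q), (C,P)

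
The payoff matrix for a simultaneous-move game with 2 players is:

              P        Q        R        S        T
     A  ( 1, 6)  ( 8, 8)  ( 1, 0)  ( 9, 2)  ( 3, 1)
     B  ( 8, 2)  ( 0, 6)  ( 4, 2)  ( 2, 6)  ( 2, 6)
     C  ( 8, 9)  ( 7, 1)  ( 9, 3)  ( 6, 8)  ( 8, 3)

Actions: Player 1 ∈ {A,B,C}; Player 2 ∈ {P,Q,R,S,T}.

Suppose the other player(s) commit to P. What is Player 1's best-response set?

u_1(A vs P) = 1
u_1(B vs P) = 8
u_1(C vs P) = 8
max payoff 8 at {B,C}

argmax u_1 = {B,C}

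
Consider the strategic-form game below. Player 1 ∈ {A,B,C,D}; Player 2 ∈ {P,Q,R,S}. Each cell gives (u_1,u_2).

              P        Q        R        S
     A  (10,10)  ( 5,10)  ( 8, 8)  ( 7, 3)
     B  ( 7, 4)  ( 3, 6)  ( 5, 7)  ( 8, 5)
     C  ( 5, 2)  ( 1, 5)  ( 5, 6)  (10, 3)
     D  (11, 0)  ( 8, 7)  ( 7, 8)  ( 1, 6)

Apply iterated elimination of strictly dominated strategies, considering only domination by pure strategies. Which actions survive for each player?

IESDS → P1:{A,D} P2:{P,Q,R}

P2 drop S (Q beats it: A:10>3 B:6>5 C:5>3 D:7>6)
P1 drop B (A beats it: P:10>7 Q:5>3 R:8>5)
P1 drop C (A beats it: P:10>5 Q:5>1 R:8>5)
P1→{A,D} P2→{P,Q,R}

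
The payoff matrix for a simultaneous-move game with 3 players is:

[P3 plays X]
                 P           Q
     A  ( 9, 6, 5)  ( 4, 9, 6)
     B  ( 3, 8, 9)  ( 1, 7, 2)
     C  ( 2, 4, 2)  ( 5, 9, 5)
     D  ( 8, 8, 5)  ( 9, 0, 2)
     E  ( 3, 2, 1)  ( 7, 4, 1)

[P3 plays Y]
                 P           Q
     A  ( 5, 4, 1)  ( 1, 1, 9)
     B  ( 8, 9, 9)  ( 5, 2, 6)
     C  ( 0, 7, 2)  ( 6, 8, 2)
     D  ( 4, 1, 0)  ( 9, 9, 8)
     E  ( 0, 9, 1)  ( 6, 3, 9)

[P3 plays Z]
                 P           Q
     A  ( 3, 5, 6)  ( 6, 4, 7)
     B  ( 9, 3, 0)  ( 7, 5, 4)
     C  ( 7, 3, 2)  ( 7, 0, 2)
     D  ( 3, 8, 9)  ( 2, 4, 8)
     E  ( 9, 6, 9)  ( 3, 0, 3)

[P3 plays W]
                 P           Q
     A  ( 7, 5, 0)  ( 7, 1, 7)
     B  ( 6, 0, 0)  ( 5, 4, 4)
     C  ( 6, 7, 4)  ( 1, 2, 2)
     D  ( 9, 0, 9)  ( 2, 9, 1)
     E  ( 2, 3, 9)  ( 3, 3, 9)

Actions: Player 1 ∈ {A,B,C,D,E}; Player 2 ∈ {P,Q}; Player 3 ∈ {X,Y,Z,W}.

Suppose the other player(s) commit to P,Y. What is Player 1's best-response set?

u_1(A vs P,Y) = 5
u_1(B vs P,Y) = 8
u_1(C vs P,Y) = 0
u_1(D vs P,Y) = 4
u_1(E vs P,Y) = 0
max payoff 8 at {B}

argmax u_1 = {B}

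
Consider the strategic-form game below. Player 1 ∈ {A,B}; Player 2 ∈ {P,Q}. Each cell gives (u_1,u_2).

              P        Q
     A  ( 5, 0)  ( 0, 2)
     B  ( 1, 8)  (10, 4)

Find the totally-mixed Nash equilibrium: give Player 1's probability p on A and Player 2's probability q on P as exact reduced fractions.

(p,q) = (2/3, 5/7)

P1 indiff ⇒ q·5+(1-q)·0 = q·1+(1-q)·10 ⇒ q(4) = (1-q)(10) ⇒ q = 5/7
P2 indiff ⇒ p·0+(1-p)·8 = p·2+(1-p)·4 ⇒ p(-2) = (1-p)(-4) ⇒ p = 2/3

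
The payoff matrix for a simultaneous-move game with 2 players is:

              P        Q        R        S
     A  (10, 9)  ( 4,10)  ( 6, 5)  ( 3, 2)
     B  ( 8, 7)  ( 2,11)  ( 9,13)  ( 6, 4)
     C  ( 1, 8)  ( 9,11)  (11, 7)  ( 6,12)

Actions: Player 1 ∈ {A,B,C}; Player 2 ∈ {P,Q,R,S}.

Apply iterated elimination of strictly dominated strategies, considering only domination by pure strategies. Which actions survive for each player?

P2 drop P (Q beats it: A:10>9 B:11>7 C:11>8)
P1 drop A (C beats it: Q:9>4 R:11>6 S:6>3)
P1→{B,C} P2→{Q,R,S}

IESDS → P1:{B,C} P2:{Q,R,S}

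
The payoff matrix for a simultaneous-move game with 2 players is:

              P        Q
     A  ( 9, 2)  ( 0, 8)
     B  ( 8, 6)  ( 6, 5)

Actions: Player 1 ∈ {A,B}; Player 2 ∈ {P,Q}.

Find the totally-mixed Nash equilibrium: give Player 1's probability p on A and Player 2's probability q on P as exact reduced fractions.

(p,q) = (1/7, 6/7)

P1 indiff ⇒ q·9+(1-q)·0 = q·8+(1-q)·6 ⇒ q(1) = (1-q)(6) ⇒ q = 6/7
P2 indiff ⇒ p·2+(1-p)·6 = p·8+(1-p)·5 ⇒ p(-6) = (1-p)(-1) ⇒ p = 1/7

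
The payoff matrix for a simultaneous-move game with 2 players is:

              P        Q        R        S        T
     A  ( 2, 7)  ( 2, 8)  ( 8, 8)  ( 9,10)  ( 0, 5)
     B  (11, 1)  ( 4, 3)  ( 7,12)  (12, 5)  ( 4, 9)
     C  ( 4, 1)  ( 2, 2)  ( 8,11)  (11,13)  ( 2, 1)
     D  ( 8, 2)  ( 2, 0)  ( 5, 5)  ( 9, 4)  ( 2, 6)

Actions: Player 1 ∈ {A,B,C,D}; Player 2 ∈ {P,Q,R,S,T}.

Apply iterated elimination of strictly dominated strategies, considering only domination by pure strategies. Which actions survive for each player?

IESDS → P1:{A,B,C} P2:{R,S}

P1 drop D (B beats it: P:11>8 Q:4>2 R:7>5 S:12>9 T:4>2)
P2 drop P (Q beats it: A:8>7 B:3>1 C:2>1)
P2 drop Q (S beats it: A:10>8 B:5>3 C:13>2)
P2 drop T (R beats it: A:8>5 B:12>9 C:11>1)
P1→{A,B,C} P2→{R,S}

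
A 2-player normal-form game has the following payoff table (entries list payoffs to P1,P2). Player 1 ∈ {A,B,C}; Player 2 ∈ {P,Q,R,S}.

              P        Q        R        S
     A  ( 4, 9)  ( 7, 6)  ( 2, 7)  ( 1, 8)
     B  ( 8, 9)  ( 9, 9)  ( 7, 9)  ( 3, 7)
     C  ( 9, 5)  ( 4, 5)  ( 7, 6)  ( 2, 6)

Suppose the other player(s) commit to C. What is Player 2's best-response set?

P2 best: {R,S}

u_2(P vs C) = 5
u_2(Q vs C) = 5
u_2(R vs C) = 6
u_2(S vs C) = 6
max payoff 6 at {R,S}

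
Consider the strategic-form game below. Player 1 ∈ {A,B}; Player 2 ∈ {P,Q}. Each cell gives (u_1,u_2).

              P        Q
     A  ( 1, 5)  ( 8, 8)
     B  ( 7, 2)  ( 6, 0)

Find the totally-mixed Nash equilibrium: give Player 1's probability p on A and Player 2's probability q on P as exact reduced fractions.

P1 mixes 2/5 on A; P2 mixes 1/4 on P

P1 indiff ⇒ q·1+(1-q)·8 = q·7+(1-q)·6 ⇒ q(-6) = (1-q)(-2) ⇒ q = 1/4
P2 indiff ⇒ p·5+(1-p)·2 = p·8+(1-p)·0 ⇒ p(-3) = (1-p)(-2) ⇒ p = 2/5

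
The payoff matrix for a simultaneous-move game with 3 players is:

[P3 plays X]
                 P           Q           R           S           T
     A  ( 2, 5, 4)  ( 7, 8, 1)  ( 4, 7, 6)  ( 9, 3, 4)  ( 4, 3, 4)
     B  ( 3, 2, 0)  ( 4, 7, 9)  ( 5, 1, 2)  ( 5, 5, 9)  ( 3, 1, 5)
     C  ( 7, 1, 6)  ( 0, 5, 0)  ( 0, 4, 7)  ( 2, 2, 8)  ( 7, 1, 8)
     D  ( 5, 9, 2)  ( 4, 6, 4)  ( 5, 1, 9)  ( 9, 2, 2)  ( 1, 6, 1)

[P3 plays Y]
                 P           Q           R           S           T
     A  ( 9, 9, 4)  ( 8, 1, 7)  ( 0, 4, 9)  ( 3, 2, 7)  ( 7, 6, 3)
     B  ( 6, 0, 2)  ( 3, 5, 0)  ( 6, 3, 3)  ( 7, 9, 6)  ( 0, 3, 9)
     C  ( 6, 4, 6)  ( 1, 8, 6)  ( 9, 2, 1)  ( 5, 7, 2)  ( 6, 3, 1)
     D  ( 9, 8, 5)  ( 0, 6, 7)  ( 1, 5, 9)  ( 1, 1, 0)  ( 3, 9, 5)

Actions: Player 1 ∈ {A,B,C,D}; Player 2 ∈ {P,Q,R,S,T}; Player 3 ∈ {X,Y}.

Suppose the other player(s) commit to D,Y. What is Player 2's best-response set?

P2 best: {T}

u_2(P vs D,Y) = 8
u_2(Q vs D,Y) = 6
u_2(R vs D,Y) = 5
u_2(S vs D,Y) = 1
u_2(T vs D,Y) = 9
max payoff 9 at {T}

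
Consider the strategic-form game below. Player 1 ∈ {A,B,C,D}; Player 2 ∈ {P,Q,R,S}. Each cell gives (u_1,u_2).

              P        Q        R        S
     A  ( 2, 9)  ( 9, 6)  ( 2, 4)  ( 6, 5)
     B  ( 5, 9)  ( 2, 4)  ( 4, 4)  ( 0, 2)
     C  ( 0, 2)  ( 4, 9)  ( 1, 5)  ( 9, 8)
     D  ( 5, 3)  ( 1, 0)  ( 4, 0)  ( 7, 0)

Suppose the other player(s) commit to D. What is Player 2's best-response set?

u_2(P vs D) = 3
u_2(Q vs D) = 0
u_2(R vs D) = 0
u_2(S vs D) = 0
max payoff 3 at {P}

BR_2 = {P}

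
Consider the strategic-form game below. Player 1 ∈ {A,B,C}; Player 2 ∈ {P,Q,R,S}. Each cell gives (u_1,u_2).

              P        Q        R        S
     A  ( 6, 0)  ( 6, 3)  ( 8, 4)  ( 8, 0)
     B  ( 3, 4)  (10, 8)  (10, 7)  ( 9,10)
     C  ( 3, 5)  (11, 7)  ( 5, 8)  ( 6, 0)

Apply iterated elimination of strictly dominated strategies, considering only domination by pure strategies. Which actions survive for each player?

P2 drop P (Q beats it: A:3>0 B:8>4 C:7>5)
P1 drop A (B beats it: Q:10>6 R:10>8 S:9>8)
P1→{B,C} P2→{Q,R,S}

Survivors P1:{B,C} P2:{Q,R,S}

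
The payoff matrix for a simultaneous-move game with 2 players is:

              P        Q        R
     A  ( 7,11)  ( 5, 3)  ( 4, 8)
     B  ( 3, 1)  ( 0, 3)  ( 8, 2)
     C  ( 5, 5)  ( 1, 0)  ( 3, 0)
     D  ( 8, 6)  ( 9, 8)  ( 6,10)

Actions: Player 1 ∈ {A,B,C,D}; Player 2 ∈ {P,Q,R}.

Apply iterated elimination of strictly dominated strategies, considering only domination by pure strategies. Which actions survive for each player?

P1 drop A (D beats it: P:8>7 Q:9>5 R:6>4)
P1 drop C (D beats it: P:8>5 Q:9>1 R:6>3)
P2 drop P (Q beats it: B:3>1 D:8>6)
P1→{B,D} P2→{Q,R}

IESDS → P1:{B,D} P2:{Q,R}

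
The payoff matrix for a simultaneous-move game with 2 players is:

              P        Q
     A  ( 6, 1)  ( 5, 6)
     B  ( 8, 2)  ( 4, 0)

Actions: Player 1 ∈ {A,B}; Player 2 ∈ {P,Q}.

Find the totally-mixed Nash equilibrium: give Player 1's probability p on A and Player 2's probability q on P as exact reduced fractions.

p=2/7, q=1/3

P1 indiff ⇒ q·6+(1-q)·5 = q·8+(1-q)·4 ⇒ q(-2) = (1-q)(-1) ⇒ q = 1/3
P2 indiff ⇒ p·1+(1-p)·2 = p·6+(1-p)·0 ⇒ p(-5) = (1-p)(-2) ⇒ p = 2/7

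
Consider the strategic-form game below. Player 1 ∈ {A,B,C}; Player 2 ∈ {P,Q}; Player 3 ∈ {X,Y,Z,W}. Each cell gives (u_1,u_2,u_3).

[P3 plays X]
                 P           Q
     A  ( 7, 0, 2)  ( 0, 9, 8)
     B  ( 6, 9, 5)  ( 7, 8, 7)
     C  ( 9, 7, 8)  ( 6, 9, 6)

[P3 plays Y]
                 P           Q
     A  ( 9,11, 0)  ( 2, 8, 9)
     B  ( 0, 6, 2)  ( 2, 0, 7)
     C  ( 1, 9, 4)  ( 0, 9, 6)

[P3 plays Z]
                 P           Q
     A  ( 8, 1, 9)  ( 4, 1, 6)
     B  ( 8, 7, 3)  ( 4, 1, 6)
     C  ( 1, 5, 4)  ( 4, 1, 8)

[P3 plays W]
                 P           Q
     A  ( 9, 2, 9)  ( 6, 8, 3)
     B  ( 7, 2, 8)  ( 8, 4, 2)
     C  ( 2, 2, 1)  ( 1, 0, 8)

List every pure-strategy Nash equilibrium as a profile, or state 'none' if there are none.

PSNE = {(A,P,Z)}

(A,P,X): not NE [P1→C gives 9>7; P2→Q gives 9>0; P3→W gives 9>2]
(A,P,Y): not NE [P3→W gives 9>0]
(A,P,Z): NE
(A,P,W): not NE [P2→Q gives 8>2]
(A,Q,X): not NE [P1→B gives 7>0; P3→Y gives 9>8]
(A,Q,Y): not NE [P2→P gives 11>8]
(A,Q,Z): not NE [P3→Y gives 9>6]
(A,Q,W): not NE [P1→B gives 8>6; P3→Y gives 9>3]
(B,P,X): not NE [P1→C gives 9>6; P3→W gives 8>5]
(B,P,Y): not NE [P1→A gives 9>0; P3→W gives 8>2]
(B,P,Z): not NE [P3→W gives 8>3]
(B,P,W): not NE [P1→A gives 9>7; P2→Q gives 4>2]
(B,Q,X): not NE [P2→P gives 9>8]
(B,Q,Y): not NE [P2→P gives 6>0]
(B,Q,Z): not NE [P2→P gives 7>1; P3→Y gives 7>6]
(B,Q,W): not NE [P3→Y gives 7>2]
(C,P,X): not NE [P2→Q gives 9>7]
(C,P,Y): not NE [P1→A gives 9>1; P3→X gives 8>4]
(C,P,Z): not NE [P1→B gives 8>1; P3→X gives 8>4]
(C,P,W): not NE [P1→A gives 9>2; P3→X gives 8>1]
(C,Q,X): not NE [P1→B gives 7>6; P3→W gives 8>6]
(C,Q,Y): not NE [P1→B gives 2>0; P3→W gives 8>6]
(C,Q,Z): not NE [P2→P gives 5>1]
(C,Q,W): not NE [P1→B gives 8>1; P2→P gives 2>0]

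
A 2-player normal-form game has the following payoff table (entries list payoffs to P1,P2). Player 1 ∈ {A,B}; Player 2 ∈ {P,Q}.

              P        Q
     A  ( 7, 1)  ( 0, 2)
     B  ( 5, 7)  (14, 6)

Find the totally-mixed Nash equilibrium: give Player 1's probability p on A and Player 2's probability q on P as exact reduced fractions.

P1 indiff ⇒ q·7+(1-q)·0 = q·5+(1-q)·14 ⇒ q(2) = (1-q)(14) ⇒ q = 7/8
P2 indiff ⇒ p·1+(1-p)·7 = p·2+(1-p)·6 ⇒ p(-1) = (1-p)(-1) ⇒ p = 1/2

(p,q) = (1/2, 7/8)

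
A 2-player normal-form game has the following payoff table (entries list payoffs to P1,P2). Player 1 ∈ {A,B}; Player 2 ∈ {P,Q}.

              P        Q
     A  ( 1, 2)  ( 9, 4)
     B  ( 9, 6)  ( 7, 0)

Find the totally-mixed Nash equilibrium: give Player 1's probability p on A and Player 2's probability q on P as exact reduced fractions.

P1 indiff ⇒ q·1+(1-q)·9 = q·9+(1-q)·7 ⇒ q(-8) = (1-q)(-2) ⇒ q = 1/5
P2 indiff ⇒ p·2+(1-p)·6 = p·4+(1-p)·0 ⇒ p(-2) = (1-p)(-6) ⇒ p = 3/4

P1 mixes 3/4 on A; P2 mixes 1/5 on P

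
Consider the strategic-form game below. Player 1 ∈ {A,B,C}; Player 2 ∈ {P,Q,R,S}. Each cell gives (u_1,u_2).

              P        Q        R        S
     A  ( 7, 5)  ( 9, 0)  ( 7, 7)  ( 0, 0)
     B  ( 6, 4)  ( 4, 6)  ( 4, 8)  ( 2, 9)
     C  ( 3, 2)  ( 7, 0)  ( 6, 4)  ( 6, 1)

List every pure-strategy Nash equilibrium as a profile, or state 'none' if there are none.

PSNE = {(A,R)}

(A,P): not NE [P2→R gives 7>5]
(A,Q): not NE [P2→R gives 7>0]
(A,R): NE
(A,S): not NE [P1→C gives 6>0; P2→R gives 7>0]
(B,P): not NE [P1→A gives 7>6; P2→S gives 9>4]
(B,Q): not NE [P1→A gives 9>4; P2→S gives 9>6]
(B,R): not NE [P1→A gives 7>4; P2→S gives 9>8]
(B,S): not NE [P1→C gives 6>2]
(C,P): not NE [P1→A gives 7>3; P2→R gives 4>2]
(C,Q): not NE [P1→A gives 9>7; P2→R gives 4>0]
(C,R): not NE [P1→A gives 7>6]
(C,S): not NE [P2→R gives 4>1]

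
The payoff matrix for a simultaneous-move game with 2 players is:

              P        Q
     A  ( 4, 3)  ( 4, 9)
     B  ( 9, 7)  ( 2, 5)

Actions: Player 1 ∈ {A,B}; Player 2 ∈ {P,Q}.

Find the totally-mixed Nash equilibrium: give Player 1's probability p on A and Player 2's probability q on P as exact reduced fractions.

P1 indiff ⇒ q·4+(1-q)·4 = q·9+(1-q)·2 ⇒ q(-5) = (1-q)(-2) ⇒ q = 2/7
P2 indiff ⇒ p·3+(1-p)·7 = p·9+(1-p)·5 ⇒ p(-6) = (1-p)(-2) ⇒ p = 1/4

(p,q) = (1/4, 2/7)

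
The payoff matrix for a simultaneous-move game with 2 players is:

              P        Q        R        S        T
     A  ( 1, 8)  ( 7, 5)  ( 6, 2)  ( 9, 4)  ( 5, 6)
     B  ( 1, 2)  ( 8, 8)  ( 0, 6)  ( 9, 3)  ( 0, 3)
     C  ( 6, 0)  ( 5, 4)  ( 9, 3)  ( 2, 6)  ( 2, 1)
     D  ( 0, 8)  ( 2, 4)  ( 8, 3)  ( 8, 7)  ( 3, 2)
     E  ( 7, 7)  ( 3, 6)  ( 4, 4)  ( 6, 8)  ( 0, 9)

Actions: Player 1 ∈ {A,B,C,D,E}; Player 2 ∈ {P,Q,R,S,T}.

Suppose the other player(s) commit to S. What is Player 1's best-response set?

u_1(A vs S) = 9
u_1(B vs S) = 9
u_1(C vs S) = 2
u_1(D vs S) = 8
u_1(E vs S) = 6
max payoff 9 at {A,B}

BR_1 = {A,B}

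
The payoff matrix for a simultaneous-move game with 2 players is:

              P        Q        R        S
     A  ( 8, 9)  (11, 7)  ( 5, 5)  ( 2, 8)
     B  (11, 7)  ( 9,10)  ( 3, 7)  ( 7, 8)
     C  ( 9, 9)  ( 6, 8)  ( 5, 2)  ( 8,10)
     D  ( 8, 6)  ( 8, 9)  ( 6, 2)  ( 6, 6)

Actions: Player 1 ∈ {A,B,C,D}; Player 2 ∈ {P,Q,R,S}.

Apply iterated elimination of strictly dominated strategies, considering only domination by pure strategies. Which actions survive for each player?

IESDS → P1:{A,B,C} P2:{P,Q,S}

P2 drop R (Q beats it: A:7>5 B:10>7 C:8>2 D:9>2)
P1 drop D (B beats it: P:11>8 Q:9>8 S:7>6)
P1→{A,B,C} P2→{P,Q,S}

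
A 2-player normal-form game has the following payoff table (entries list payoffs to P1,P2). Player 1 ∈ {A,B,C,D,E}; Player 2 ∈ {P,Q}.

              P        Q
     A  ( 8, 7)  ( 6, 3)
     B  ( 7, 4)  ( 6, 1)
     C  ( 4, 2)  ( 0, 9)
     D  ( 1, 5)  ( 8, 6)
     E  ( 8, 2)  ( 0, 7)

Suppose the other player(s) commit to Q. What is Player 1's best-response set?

u_1(A vs Q) = 6
u_1(B vs Q) = 6
u_1(C vs Q) = 0
u_1(D vs Q) = 8
u_1(E vs Q) = 0
max payoff 8 at {D}

P1 best: {D}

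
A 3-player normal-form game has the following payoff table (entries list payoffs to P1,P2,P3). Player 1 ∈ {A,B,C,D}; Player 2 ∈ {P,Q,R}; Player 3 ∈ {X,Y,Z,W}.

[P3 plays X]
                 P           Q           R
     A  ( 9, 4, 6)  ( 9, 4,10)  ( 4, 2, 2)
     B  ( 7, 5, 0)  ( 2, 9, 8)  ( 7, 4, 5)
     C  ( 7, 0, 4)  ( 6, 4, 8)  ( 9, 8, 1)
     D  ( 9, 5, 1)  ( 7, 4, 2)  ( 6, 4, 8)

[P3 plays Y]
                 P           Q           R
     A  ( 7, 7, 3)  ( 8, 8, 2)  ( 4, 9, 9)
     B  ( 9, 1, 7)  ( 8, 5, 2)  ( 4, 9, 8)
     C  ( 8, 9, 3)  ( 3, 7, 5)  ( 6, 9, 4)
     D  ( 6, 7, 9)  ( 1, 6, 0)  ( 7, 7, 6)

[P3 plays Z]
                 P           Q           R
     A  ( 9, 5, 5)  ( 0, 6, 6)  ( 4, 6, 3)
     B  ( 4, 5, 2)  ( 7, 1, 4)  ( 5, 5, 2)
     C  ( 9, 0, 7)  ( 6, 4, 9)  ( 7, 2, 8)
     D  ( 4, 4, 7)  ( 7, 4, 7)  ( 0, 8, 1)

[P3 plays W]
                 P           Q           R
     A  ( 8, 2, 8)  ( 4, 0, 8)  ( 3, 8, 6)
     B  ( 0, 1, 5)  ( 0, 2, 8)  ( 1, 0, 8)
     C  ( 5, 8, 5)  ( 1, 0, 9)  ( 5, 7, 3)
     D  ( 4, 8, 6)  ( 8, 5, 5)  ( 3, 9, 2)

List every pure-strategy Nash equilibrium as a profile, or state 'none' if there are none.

(A,P,X): not NE [P3→W gives 8>6]
(A,P,Y): not NE [P1→B gives 9>7; P2→R gives 9>7; P3→W gives 8>3]
(A,P,Z): not NE [P2→R gives 6>5; P3→W gives 8>5]
(A,P,W): not NE [P2→R gives 8>2]
(A,Q,X): NE
(A,Q,Y): not NE [P2→R gives 9>8; P3→X gives 10>2]
(A,Q,Z): not NE [P1→D gives 7>0; P3→X gives 10>6]
(A,Q,W): not NE [P1→D gives 8>4; P2→R gives 8>0; P3→X gives 10>8]
(A,R,X): not NE [P1→C gives 9>4; P2→Q gives 4>2; P3→Y gives 9>2]
(A,R,Y): not NE [P1→D gives 7>4]
(A,R,Z): not NE [P1→C gives 7>4; P3→Y gives 9>3]
(A,R,W): not NE [P1→C gives 5>3; P3→Y gives 9>6]
(B,P,X): not NE [P1→D gives 9>7; P2→Q gives 9>5; P3→Y gives 7>0]
(B,P,Y): not NE [P2→R gives 9>1]
(B,P,Z): not NE [P1→C gives 9>4; P3→Y gives 7>2]
(B,P,W): not NE [P1→A gives 8>0; P2→Q gives 2>1; P3→Y gives 7>5]
(B,Q,X): not NE [P1→A gives 9>2]
(B,Q,Y): not NE [P2→R gives 9>5; P3→W gives 8>2]
(B,Q,Z): not NE [P2→R gives 5>1; P3→W gives 8>4]
(B,Q,W): not NE [P1→D gives 8>0]
(B,R,X): not NE [P1→C gives 9>7; P2→Q gives 9>4; P3→W gives 8>5]
(B,R,Y): not NE [P1→D gives 7>4]
(B,R,Z): not NE [P1→C gives 7>5; P3→W gives 8>2]
(B,R,W): not NE [P1→C gives 5>1; P2→Q gives 2>0]
(C,P,X): not NE [P1→D gives 9>7; P2→R gives 8>0; P3→Z gives 7>4]
(C,P,Y): not NE [P1→B gives 9>8; P3→Z gives 7>3]
(C,P,Z): not NE [P2→Q gives 4>0]
(C,P,W): not NE [P1→A gives 8>5; P3→Z gives 7>5]
(C,Q,X): not NE [P1→A gives 9>6; P2→R gives 8>4; P3→W gives 9>8]
(C,Q,Y): not NE [P1→B gives 8>3; P2→R gives 9>7; P3→W gives 9>5]
(C,Q,Z): not NE [P1→D gives 7>6]
(C,Q,W): not NE [P1→D gives 8>1; P2→P gives 8>0]
(C,R,X): not NE [P3→Z gives 8>1]
(C,R,Y): not NE [P1→D gives 7>6; P3→Z gives 8>4]
(C,R,Z): not NE [P2→Q gives 4>2]
(C,R,W): not NE [P2→P gives 8>7; P3→Z gives 8>3]
(D,P,X): not NE [P3→Y gives 9>1]
(D,P,Y): not NE [P1→B gives 9>6]
(D,P,Z): not NE [P1→C gives 9>4; P2→R gives 8>4; P3→Y gives 9>7]
(D,P,W): not NE [P1→A gives 8>4; P2→R gives 9>8; P3→Y gives 9>6]
(D,Q,X): not NE [P1→A gives 9>7; P2→P gives 5>4; P3→Z gives 7>2]
(D,Q,Y): not NE [P1→B gives 8>1; P2→R gives 7>6; P3→Z gives 7>0]
(D,Q,Z): not NE [P2→R gives 8>4]
(D,Q,W): not NE [P2→R gives 9>5; P3→Z gives 7>5]
(D,R,X): not NE [P1→C gives 9>6; P2→P gives 5>4]
(D,R,Y): not NE [P3→X gives 8>6]
(D,R,Z): not NE [P1→C gives 7>0; P3→X gives 8>1]
(D,R,W): not NE [P1→C gives 5>3; P3→X gives 8>2]

PSNE = {(A,Q,X)}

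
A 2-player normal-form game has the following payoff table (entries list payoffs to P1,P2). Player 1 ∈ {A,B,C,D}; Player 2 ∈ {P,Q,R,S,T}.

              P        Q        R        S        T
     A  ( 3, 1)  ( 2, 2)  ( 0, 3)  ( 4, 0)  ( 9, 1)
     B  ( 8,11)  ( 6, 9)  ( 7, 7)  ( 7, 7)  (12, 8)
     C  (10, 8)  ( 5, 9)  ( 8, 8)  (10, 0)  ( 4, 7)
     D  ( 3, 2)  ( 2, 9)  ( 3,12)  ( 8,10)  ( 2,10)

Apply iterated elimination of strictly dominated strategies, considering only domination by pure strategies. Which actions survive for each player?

P1 drop A (B beats it: P:8>3 Q:6>2 R:7>0 S:7>4 T:12>9)
P1 drop D (C beats it: P:10>3 Q:5>2 R:8>3 S:10>8 T:4>2)
P2 drop R (Q beats it: B:9>7 C:9>8)
P2 drop S (P beats it: B:11>7 C:8>0)
P2 drop T (P beats it: B:11>8 C:8>7)
P1→{B,C} P2→{P,Q}

Survivors P1:{B,C} P2:{P,Q}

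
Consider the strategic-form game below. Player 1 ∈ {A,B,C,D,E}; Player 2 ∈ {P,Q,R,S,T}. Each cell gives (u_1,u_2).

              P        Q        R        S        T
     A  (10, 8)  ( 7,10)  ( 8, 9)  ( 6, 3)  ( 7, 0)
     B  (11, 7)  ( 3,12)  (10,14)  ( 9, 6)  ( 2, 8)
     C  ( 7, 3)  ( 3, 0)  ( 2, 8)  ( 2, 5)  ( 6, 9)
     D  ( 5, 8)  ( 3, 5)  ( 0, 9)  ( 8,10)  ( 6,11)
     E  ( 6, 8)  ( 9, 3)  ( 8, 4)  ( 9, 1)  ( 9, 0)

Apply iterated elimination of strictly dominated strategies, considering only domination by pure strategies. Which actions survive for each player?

P1 drop C (A beats it: P:10>7 Q:7>3 R:8>2 S:6>2 T:7>6)
P1 drop D (E beats it: P:6>5 Q:9>3 R:8>0 S:9>8 T:9>6)
P2 drop S (P beats it: A:8>3 B:7>6 E:8>1)
P2 drop T (Q beats it: A:10>0 B:12>8 E:3>0)
P1→{A,B,E} P2→{P,Q,R}

IESDS → P1:{A,B,E} P2:{P,Q,R}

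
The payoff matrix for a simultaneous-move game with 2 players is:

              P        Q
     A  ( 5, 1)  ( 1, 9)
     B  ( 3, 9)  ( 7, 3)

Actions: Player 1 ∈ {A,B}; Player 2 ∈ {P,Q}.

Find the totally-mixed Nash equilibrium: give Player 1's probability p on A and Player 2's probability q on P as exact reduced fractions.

P1 mixes 3/7 on A; P2 mixes 3/4 on P

P1 indiff ⇒ q·5+(1-q)·1 = q·3+(1-q)·7 ⇒ q(2) = (1-q)(6) ⇒ q = 3/4
P2 indiff ⇒ p·1+(1-p)·9 = p·9+(1-p)·3 ⇒ p(-8) = (1-p)(-6) ⇒ p = 3/7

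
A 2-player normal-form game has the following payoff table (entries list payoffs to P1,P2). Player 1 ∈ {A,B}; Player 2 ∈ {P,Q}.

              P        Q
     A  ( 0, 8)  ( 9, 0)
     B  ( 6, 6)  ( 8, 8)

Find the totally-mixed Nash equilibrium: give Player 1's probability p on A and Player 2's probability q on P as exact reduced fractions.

(p,q) = (1/5, 1/7)

P1 indiff ⇒ q·0+(1-q)·9 = q·6+(1-q)·8 ⇒ q(-6) = (1-q)(-1) ⇒ q = 1/7
P2 indiff ⇒ p·8+(1-p)·6 = p·0+(1-p)·8 ⇒ p(8) = (1-p)(2) ⇒ p = 1/5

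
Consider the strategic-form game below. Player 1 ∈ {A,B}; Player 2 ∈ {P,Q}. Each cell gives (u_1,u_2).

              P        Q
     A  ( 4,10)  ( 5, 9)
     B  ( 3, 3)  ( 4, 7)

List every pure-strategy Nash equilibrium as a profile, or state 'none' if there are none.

Nash profiles: (A,P)

(A,P): NE
(A,Q): not NE [P2→P gives 10>9]
(B,P): not NE [P1→A gives 4>3; P2→Q gives 7>3]
(B,Q): not NE [P1→A gives 5>4]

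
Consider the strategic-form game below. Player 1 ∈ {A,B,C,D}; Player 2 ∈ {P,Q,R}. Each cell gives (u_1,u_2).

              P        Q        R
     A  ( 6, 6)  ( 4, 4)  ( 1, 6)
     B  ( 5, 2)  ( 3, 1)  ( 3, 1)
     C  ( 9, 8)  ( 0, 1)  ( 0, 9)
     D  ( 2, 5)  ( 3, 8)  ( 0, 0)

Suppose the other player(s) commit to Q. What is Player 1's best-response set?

P1 best: {A}

u_1(A vs Q) = 4
u_1(B vs Q) = 3
u_1(C vs Q) = 0
u_1(D vs Q) = 3
max payoff 4 at {A}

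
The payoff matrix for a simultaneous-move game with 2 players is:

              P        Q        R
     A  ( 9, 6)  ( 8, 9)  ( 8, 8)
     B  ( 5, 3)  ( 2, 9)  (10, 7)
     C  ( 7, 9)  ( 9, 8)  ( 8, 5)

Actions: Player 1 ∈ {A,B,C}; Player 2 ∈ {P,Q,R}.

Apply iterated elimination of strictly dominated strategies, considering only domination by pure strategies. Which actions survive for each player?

Remaining: P1:{A,C} P2:{P,Q}

P2 drop R (Q beats it: A:9>8 B:9>7 C:8>5)
P1 drop B (A beats it: P:9>5 Q:8>2)
P1→{A,C} P2→{P,Q}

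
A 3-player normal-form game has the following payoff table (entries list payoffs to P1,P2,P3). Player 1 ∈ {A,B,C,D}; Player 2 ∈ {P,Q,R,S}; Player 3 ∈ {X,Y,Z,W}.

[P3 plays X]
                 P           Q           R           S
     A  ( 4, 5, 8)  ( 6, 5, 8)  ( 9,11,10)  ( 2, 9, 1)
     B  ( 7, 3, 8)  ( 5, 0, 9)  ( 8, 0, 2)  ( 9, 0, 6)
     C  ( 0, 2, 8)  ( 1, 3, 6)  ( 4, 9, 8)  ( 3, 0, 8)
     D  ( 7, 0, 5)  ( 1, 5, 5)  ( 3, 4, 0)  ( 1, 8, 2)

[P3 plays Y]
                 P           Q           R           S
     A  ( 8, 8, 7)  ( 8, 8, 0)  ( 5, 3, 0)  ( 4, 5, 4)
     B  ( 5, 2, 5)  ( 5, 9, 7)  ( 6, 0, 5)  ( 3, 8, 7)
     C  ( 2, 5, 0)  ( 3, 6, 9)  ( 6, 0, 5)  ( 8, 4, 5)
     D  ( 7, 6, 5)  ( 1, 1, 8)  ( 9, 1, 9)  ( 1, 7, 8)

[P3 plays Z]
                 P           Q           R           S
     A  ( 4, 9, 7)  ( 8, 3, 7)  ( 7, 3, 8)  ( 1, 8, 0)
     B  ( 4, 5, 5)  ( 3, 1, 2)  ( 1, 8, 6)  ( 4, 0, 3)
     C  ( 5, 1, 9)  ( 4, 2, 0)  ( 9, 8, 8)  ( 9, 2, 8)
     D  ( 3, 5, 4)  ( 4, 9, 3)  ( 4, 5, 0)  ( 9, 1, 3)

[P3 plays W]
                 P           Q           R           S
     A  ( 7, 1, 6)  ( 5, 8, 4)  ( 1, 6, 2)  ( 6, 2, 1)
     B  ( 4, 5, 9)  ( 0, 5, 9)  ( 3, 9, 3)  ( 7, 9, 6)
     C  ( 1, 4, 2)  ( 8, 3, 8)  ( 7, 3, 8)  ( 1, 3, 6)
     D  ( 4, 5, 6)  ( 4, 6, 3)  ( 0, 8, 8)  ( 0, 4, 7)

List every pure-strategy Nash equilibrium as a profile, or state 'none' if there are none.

NE set: (A,R,X), (C,R,Z)

(A,P,X): not NE [P1→D gives 7>4; P2→R gives 11>5]
(A,P,Y): not NE [P3→X gives 8>7]
(A,P,Z): not NE [P1→C gives 5>4; P3→X gives 8>7]
(A,P,W): not NE [P2→Q gives 8>1; P3→X gives 8>6]
(A,Q,X): not NE [P2→R gives 11>5]
(A,Q,Y): not NE [P3→X gives 8>0]
(A,Q,Z): not NE [P2→P gives 9>3; P3→X gives 8>7]
(A,Q,W): not NE [P1→C gives 8>5; P3→X gives 8>4]
(A,R,X): NE
(A,R,Y): not NE [P1→D gives 9>5; P2→Q gives 8>3; P3→X gives 10>0]
(A,R,Z): not NE [P1→C gives 9>7; P2→P gives 9>3; P3→X gives 10>8]
(A,R,W): not NE [P1→C gives 7>1; P2→Q gives 8>6; P3→X gives 10>2]
(A,S,X): not NE [P1→B gives 9>2; P2→R gives 11>9; P3→Y gives 4>1]
(A,S,Y): not NE [P1→C gives 8>4; P2→Q gives 8>5]
(A,S,Z): not NE [P1→D gives 9>1; P2→P gives 9>8; P3→Y gives 4>0]
(A,S,W): not NE [P1→B gives 7>6; P2→Q gives 8>2; P3→Y gives 4>1]
(B,P,X): not NE [P3→W gives 9>8]
(B,P,Y): not NE [P1→A gives 8>5; P2→Q gives 9>2; P3→W gives 9>5]
(B,P,Z): not NE [P1→C gives 5>4; P2→R gives 8>5; P3→W gives 9>5]
(B,P,W): not NE [P1→A gives 7>4; P2→S gives 9>5]
(B,Q,X): not NE [P1→A gives 6>5; P2→P gives 3>0]
(B,Q,Y): not NE [P1→A gives 8>5; P3→W gives 9>7]
(B,Q,Z): not NE [P1→A gives 8>3; P2→R gives 8>1; P3→W gives 9>2]
(B,Q,W): not NE [P1→C gives 8>0; P2→S gives 9>5]
(B,R,X): not NE [P1→A gives 9>8; P2→P gives 3>0; P3→Z gives 6>2]
(B,R,Y): not NE [P1→D gives 9>6; P2→Q gives 9>0; P3→Z gives 6>5]
(B,R,Z): not NE [P1→C gives 9>1]
(B,R,W): not NE [P1→C gives 7>3; P3→Z gives 6>3]
(B,S,X): not NE [P2→P gives 3>0; P3→Y gives 7>6]
(B,S,Y): not NE [P1→C gives 8>3; P2→Q gives 9>8]
(B,S,Z): not NE [P1→D gives 9>4; P2→R gives 8>0; P3→Y gives 7>3]
(B,S,W): not NE [P3→Y gives 7>6]
(C,P,X): not NE [P1→D gives 7>0; P2→R gives 9>2; P3→Z gives 9>8]
(C,P,Y): not NE [P1→A gives 8>2; P2→Q gives 6>5; P3→Z gives 9>0]
(C,P,Z): not NE [P2→R gives 8>1]
(C,P,W): not NE [P1→A gives 7>1; P3→Z gives 9>2]
(C,Q,X): not NE [P1→A gives 6>1; P2→R gives 9>3; P3→Y gives 9>6]
(C,Q,Y): not NE [P1→A gives 8>3]
(C,Q,Z): not NE [P1→A gives 8>4; P2→R gives 8>2; P3→Y gives 9>0]
(C,Q,W): not NE [P2→P gives 4>3; P3→Y gives 9>8]
(C,R,X): not NE [P1→A gives 9>4]
(C,R,Y): not NE [P1→D gives 9>6; P2→Q gives 6>0; P3→W gives 8>5]
(C,R,Z): NE
(C,R,W): not NE [P2→P gives 4>3]
(C,S,X): not NE [P1→B gives 9>3; P2→R gives 9>0]
(C,S,Y): not NE [P2→Q gives 6>4; P3→Z gives 8>5]
(C,S,Z): not NE [P2→R gives 8>2]
(C,S,W): not NE [P1→B gives 7>1; P2→P gives 4>3; P3→Z gives 8>6]
(D,P,X): not NE [P2→S gives 8>0; P3→W gives 6>5]
(D,P,Y): not NE [P1→A gives 8>7; P2→S gives 7>6; P3→W gives 6>5]
(D,P,Z): not NE [P1→C gives 5>3; P2→Q gives 9>5; P3→W gives 6>4]
(D,P,W): not NE [P1→A gives 7>4; P2→R gives 8>5]
(D,Q,X): not NE [P1→A gives 6>1; P2→S gives 8>5; P3→Y gives 8>5]
(D,Q,Y): not NE [P1→A gives 8>1; P2→S gives 7>1]
(D,Q,Z): not NE [P1→A gives 8>4; P3→Y gives 8>3]
(D,Q,W): not NE [P1→C gives 8>4; P2→R gives 8>6; P3→Y gives 8>3]
(D,R,X): not NE [P1→A gives 9>3; P2→S gives 8>4; P3→Y gives 9>0]
(D,R,Y): not NE [P2→S gives 7>1]
(D,R,Z): not NE [P1→C gives 9>4; P2→Q gives 9>5; P3→Y gives 9>0]
(D,R,W): not NE [P1→C gives 7>0; P3→Y gives 9>8]
(D,S,X): not NE [P1→B gives 9>1; P3→Y gives 8>2]
(D,S,Y): not NE [P1→C gives 8>1]
(D,S,Z): not NE [P2→Q gives 9>1; P3→Y gives 8>3]
(D,S,W): not NE [P1→B gives 7>0; P2→R gives 8>4; P3→Y gives 8>7]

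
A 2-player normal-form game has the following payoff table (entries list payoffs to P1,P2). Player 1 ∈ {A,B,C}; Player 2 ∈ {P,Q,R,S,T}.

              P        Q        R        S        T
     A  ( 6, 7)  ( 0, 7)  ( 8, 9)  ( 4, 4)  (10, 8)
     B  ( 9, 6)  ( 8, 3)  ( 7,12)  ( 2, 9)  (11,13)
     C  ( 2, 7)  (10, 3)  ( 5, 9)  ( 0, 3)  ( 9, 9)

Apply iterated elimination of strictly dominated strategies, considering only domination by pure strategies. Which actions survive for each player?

P2 drop P (R beats it: A:9>7 B:12>6 C:9>7)
P2 drop Q (R beats it: A:9>7 B:12>3 C:9>3)
P1 drop C (A beats it: R:8>5 S:4>0 T:10>9)
P2 drop S (R beats it: A:9>4 B:12>9)
P1→{A,B} P2→{R,T}

Survivors P1:{A,B} P2:{R,T}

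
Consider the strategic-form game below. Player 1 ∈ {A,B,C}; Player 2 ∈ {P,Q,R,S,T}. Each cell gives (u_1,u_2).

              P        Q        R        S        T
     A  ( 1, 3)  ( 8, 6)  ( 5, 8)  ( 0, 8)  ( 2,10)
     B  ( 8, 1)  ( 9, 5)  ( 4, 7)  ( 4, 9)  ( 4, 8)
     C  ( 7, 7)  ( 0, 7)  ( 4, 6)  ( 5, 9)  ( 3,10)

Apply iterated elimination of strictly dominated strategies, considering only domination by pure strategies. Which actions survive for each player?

P2 drop P (S beats it: A:8>3 B:9>1 C:9>7)
P2 drop Q (S beats it: A:8>6 B:9>5 C:9>7)
P2 drop R (T beats it: A:10>8 B:8>7 C:10>6)
P1 drop A (B beats it: S:4>0 T:4>2)
P1→{B,C} P2→{S,T}

Remaining: P1:{B,C} P2:{S,T}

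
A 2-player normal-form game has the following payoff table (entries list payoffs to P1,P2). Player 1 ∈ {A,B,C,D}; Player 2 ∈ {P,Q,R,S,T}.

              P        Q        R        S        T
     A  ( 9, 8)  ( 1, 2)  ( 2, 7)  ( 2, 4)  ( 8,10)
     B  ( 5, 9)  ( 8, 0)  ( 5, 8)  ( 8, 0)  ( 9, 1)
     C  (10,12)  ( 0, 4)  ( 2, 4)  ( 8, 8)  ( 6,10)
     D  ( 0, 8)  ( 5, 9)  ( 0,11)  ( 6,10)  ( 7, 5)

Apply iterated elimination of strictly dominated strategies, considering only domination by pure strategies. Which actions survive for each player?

Remaining: P1:{A,B,C} P2:{P,T}

P1 drop D (B beats it: P:5>0 Q:8>5 R:5>0 S:8>6 T:9>7)
P2 drop Q (P beats it: A:8>2 B:9>0 C:12>4)
P2 drop R (P beats it: A:8>7 B:9>8 C:12>4)
P2 drop S (P beats it: A:8>4 B:9>0 C:12>8)
P1→{A,B,C} P2→{P,T}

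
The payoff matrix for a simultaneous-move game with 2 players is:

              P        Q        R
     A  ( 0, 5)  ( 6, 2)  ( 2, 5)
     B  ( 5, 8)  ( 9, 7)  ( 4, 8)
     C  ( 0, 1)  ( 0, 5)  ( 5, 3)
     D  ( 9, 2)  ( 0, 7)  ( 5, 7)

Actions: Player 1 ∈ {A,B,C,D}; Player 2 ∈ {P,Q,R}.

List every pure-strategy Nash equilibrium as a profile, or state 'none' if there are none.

(A,P): not NE [P1→D gives 9>0]
(A,Q): not NE [P1→B gives 9>6; P2→R gives 5>2]
(A,R): not NE [P1→D gives 5>2]
(B,P): not NE [P1→D gives 9>5]
(B,Q): not NE [P2→R gives 8>7]
(B,R): not NE [P1→D gives 5>4]
(C,P): not NE [P1→D gives 9>0; P2→Q gives 5>1]
(C,Q): not NE [P1→B gives 9>0]
(C,R): not NE [P2→Q gives 5>3]
(D,P): not NE [P2→R gives 7>2]
(D,Q): not NE [P1→B gives 9>0]
(D,R): NE

NE set: (D,R)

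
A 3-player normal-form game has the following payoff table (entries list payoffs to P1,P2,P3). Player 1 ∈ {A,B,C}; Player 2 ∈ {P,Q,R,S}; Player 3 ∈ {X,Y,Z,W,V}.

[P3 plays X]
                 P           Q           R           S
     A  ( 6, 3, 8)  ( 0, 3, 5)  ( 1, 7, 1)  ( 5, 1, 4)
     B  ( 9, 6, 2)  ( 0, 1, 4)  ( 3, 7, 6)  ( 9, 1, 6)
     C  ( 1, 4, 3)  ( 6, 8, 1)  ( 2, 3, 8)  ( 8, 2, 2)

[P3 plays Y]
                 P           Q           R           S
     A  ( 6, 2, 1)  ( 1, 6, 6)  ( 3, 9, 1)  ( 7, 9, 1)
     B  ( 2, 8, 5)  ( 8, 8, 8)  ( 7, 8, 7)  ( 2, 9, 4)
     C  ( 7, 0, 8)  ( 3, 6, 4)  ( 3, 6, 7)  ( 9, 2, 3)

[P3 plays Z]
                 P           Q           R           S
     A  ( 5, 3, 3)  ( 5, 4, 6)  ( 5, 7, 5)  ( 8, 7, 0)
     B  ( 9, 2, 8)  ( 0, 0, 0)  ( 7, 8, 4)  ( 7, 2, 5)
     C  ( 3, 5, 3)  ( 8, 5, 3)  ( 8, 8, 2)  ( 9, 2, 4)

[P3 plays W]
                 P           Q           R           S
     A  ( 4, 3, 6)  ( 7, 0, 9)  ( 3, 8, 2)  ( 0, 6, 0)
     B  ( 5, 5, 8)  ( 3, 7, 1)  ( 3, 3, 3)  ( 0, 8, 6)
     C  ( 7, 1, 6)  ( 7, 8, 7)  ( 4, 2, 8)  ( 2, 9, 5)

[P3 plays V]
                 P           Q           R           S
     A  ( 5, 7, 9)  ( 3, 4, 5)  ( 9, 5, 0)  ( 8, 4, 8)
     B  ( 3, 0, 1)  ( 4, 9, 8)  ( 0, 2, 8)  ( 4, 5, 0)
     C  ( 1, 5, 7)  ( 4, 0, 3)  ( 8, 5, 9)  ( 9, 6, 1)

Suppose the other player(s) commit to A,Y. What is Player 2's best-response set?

u_2(P vs A,Y) = 2
u_2(Q vs A,Y) = 6
u_2(R vs A,Y) = 9
u_2(S vs A,Y) = 9
max payoff 9 at {R,S}

P2 best: {R,S}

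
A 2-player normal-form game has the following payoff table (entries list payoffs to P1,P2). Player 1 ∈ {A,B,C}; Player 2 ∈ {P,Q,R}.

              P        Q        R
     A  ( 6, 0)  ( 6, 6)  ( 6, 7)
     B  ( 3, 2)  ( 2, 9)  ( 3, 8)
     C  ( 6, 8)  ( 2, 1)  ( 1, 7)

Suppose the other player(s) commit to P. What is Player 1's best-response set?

argmax u_1 = {A,C}

u_1(A vs P) = 6
u_1(B vs P) = 3
u_1(C vs P) = 6
max payoff 6 at {A,C}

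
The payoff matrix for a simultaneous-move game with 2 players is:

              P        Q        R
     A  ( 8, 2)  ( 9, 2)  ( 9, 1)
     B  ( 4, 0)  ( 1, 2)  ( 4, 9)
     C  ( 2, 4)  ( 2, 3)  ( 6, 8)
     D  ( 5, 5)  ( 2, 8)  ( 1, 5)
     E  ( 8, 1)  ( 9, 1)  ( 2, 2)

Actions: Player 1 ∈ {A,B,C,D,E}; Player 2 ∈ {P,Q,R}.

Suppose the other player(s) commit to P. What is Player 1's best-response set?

P1 best: {A,E}

u_1(A vs P) = 8
u_1(B vs P) = 4
u_1(C vs P) = 2
u_1(D vs P) = 5
u_1(E vs P) = 8
max payoff 8 at {A,E}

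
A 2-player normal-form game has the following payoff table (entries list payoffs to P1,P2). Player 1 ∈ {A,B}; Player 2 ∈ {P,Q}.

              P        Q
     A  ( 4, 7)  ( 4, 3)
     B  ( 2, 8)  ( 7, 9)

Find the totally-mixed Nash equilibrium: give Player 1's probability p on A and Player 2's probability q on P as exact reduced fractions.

(p,q) = (1/5, 3/5)

P1 indiff ⇒ q·4+(1-q)·4 = q·2+(1-q)·7 ⇒ q(2) = (1-q)(3) ⇒ q = 3/5
P2 indiff ⇒ p·7+(1-p)·8 = p·3+(1-p)·9 ⇒ p(4) = (1-p)(1) ⇒ p = 1/5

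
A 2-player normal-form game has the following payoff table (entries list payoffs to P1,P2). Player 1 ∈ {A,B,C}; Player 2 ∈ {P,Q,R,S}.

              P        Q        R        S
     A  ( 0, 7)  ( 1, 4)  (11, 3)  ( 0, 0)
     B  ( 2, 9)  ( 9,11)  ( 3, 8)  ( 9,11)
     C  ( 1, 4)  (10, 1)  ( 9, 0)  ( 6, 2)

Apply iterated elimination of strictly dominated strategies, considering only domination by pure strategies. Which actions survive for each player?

Survivors P1:{B,C} P2:{P,Q,S}

P2 drop R (P beats it: A:7>3 B:9>8 C:4>0)
P1 drop A (B beats it: P:2>0 Q:9>1 S:9>0)
P1→{B,C} P2→{P,Q,S}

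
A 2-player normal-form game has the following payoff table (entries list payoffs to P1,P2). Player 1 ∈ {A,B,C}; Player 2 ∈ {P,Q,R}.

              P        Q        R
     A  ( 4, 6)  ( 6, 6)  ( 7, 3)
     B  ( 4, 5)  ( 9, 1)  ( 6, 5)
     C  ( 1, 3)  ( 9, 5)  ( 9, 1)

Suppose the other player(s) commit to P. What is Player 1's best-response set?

u_1(A vs P) = 4
u_1(B vs P) = 4
u_1(C vs P) = 1
max payoff 4 at {A,B}

BR_1 = {A,B}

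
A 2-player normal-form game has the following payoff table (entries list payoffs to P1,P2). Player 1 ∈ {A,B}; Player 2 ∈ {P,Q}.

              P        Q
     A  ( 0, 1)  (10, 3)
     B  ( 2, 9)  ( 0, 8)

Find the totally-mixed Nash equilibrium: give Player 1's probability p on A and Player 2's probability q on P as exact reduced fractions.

P1 mixes 1/3 on A; P2 mixes 5/6 on P

P1 indiff ⇒ q·0+(1-q)·10 = q·2+(1-q)·0 ⇒ q(-2) = (1-q)(-10) ⇒ q = 5/6
P2 indiff ⇒ p·1+(1-p)·9 = p·3+(1-p)·8 ⇒ p(-2) = (1-p)(-1) ⇒ p = 1/3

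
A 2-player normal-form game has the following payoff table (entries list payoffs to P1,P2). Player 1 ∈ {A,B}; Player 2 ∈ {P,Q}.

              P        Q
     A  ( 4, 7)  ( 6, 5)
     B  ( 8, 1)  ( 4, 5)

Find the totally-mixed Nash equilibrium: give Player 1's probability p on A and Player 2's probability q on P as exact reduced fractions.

(p,q) = (2/3, 1/3)

P1 indiff ⇒ q·4+(1-q)·6 = q·8+(1-q)·4 ⇒ q(-4) = (1-q)(-2) ⇒ q = 1/3
P2 indiff ⇒ p·7+(1-p)·1 = p·5+(1-p)·5 ⇒ p(2) = (1-p)(4) ⇒ p = 2/3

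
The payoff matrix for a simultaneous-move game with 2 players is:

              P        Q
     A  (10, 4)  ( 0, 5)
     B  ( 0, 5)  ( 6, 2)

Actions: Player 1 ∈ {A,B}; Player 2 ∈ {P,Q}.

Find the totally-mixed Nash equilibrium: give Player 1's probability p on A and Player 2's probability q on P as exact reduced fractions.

P1 indiff ⇒ q·10+(1-q)·0 = q·0+(1-q)·6 ⇒ q(10) = (1-q)(6) ⇒ q = 3/8
P2 indiff ⇒ p·4+(1-p)·5 = p·5+(1-p)·2 ⇒ p(-1) = (1-p)(-3) ⇒ p = 3/4

p=3/4, q=3/8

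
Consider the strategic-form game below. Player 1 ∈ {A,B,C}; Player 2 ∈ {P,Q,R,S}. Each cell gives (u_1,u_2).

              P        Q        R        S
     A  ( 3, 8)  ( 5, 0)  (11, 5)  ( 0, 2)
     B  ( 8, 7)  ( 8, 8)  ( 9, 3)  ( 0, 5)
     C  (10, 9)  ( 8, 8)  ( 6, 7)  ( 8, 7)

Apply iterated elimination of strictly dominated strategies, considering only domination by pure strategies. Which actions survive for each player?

P2 drop R (P beats it: A:8>5 B:7>3 C:9>7)
P1 drop A (C beats it: P:10>3 Q:8>5 S:8>0)
P2 drop S (P beats it: B:7>5 C:9>7)
P1→{B,C} P2→{P,Q}

IESDS → P1:{B,C} P2:{P,Q}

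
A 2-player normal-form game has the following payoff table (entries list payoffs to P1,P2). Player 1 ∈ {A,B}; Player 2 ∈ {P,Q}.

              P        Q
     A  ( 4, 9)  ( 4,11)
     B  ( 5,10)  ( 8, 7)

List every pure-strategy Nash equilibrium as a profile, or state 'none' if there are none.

(A,P): not NE [P1→B gives 5>4; P2→Q gives 11>9]
(A,Q): not NE [P1→B gives 8>4]
(B,P): NE
(B,Q): not NE [P2→P gives 10>7]

NE set: (B,P)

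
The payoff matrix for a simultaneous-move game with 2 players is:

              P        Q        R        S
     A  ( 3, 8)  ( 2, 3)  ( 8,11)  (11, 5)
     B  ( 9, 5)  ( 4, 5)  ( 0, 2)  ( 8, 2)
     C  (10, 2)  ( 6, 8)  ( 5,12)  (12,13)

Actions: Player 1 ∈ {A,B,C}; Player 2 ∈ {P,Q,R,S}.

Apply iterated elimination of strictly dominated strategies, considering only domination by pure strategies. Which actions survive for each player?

Remaining: P1:{A,C} P2:{R,S}

P1 drop B (C beats it: P:10>9 Q:6>4 R:5>0 S:12>8)
P2 drop P (R beats it: A:11>8 C:12>2)
P2 drop Q (R beats it: A:11>3 C:12>8)
P1→{A,C} P2→{R,S}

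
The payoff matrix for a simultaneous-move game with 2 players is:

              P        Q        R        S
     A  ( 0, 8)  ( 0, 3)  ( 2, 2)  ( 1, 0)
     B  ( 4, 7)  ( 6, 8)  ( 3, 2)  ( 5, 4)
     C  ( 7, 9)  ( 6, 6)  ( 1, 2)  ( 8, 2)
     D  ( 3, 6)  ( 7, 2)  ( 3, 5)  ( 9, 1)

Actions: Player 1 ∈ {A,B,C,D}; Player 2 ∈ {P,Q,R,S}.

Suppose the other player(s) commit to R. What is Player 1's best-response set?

BR_1 = {B,D}

u_1(A vs R) = 2
u_1(B vs R) = 3
u_1(C vs R) = 1
u_1(D vs R) = 3
max payoff 3 at {B,D}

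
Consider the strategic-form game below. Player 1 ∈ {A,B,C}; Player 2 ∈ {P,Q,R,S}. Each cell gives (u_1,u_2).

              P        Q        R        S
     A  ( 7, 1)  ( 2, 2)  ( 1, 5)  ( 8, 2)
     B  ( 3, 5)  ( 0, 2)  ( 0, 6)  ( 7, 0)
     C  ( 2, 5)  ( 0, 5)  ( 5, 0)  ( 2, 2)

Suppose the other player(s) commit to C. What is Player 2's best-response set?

P2 best: {P,Q}

u_2(P vs C) = 5
u_2(Q vs C) = 5
u_2(R vs C) = 0
u_2(S vs C) = 2
max payoff 5 at {P,Q}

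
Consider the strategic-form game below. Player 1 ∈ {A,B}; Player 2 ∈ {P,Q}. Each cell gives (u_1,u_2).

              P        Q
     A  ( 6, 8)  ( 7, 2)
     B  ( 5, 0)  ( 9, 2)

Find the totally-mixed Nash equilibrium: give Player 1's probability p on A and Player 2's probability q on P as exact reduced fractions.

P1 indiff ⇒ q·6+(1-q)·7 = q·5+(1-q)·9 ⇒ q(1) = (1-q)(2) ⇒ q = 2/3
P2 indiff ⇒ p·8+(1-p)·0 = p·2+(1-p)·2 ⇒ p(6) = (1-p)(2) ⇒ p = 1/4

p=1/4, q=2/3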